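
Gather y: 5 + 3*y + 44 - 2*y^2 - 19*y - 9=-2*y^2 - 16*y + 40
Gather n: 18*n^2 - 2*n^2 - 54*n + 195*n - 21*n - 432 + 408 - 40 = 16*n^2 + 120*n - 64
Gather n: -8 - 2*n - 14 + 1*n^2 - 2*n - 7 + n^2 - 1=2*n^2 - 4*n - 30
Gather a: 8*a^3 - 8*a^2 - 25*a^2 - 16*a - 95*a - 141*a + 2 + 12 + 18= 8*a^3 - 33*a^2 - 252*a + 32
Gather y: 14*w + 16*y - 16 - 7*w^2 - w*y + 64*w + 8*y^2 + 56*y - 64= -7*w^2 + 78*w + 8*y^2 + y*(72 - w) - 80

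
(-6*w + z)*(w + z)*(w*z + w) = -6*w^3*z - 6*w^3 - 5*w^2*z^2 - 5*w^2*z + w*z^3 + w*z^2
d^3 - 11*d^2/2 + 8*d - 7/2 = (d - 7/2)*(d - 1)^2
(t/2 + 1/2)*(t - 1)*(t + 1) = t^3/2 + t^2/2 - t/2 - 1/2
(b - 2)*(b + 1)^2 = b^3 - 3*b - 2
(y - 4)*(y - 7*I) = y^2 - 4*y - 7*I*y + 28*I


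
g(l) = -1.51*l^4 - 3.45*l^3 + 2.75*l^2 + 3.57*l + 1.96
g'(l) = -6.04*l^3 - 10.35*l^2 + 5.5*l + 3.57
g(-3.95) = -124.20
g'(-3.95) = 192.60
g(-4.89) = -409.73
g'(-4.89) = 435.44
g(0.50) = 3.91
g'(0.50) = 2.98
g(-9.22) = -8005.06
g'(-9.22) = 3807.04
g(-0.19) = 1.40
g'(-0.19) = 2.19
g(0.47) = 3.81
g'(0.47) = 3.24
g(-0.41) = 1.15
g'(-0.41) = -0.01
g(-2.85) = -5.64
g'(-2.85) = 43.65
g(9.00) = -12165.32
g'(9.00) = -5188.44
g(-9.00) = -7199.48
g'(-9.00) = 3518.88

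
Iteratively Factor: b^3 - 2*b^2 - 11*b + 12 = (b - 1)*(b^2 - b - 12) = (b - 1)*(b + 3)*(b - 4)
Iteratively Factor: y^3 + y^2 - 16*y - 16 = (y + 4)*(y^2 - 3*y - 4) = (y + 1)*(y + 4)*(y - 4)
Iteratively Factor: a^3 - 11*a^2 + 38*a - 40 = (a - 4)*(a^2 - 7*a + 10) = (a - 5)*(a - 4)*(a - 2)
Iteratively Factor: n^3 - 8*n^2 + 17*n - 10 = (n - 5)*(n^2 - 3*n + 2) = (n - 5)*(n - 2)*(n - 1)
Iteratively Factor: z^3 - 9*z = (z)*(z^2 - 9) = z*(z + 3)*(z - 3)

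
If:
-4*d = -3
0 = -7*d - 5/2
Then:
No Solution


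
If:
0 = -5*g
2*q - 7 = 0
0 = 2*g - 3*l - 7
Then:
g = 0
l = -7/3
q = 7/2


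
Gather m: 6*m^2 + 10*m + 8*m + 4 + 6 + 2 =6*m^2 + 18*m + 12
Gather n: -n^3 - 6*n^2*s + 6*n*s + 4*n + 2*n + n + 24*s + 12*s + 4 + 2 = -n^3 - 6*n^2*s + n*(6*s + 7) + 36*s + 6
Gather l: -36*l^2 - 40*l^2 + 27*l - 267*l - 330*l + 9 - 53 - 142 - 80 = -76*l^2 - 570*l - 266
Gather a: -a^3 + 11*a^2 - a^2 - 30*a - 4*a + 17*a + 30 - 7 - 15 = -a^3 + 10*a^2 - 17*a + 8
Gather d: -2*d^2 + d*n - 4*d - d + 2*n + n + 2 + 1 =-2*d^2 + d*(n - 5) + 3*n + 3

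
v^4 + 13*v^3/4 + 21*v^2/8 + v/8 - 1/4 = (v - 1/4)*(v + 1/2)*(v + 1)*(v + 2)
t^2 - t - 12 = (t - 4)*(t + 3)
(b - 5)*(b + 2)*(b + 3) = b^3 - 19*b - 30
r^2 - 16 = (r - 4)*(r + 4)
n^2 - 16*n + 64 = (n - 8)^2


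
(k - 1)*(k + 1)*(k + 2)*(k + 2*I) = k^4 + 2*k^3 + 2*I*k^3 - k^2 + 4*I*k^2 - 2*k - 2*I*k - 4*I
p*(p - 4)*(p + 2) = p^3 - 2*p^2 - 8*p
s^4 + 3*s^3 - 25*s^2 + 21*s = s*(s - 3)*(s - 1)*(s + 7)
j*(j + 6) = j^2 + 6*j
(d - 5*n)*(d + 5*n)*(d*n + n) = d^3*n + d^2*n - 25*d*n^3 - 25*n^3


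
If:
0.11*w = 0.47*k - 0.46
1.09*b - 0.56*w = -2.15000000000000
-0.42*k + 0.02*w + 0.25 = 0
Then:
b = -3.03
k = 0.50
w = -2.06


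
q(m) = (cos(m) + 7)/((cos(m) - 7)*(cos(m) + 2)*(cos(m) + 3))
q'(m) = -sin(m)/((cos(m) - 7)*(cos(m) + 2)*(cos(m) + 3)) + (cos(m) + 7)*sin(m)/((cos(m) - 7)*(cos(m) + 2)*(cos(m) + 3)^2) + (cos(m) + 7)*sin(m)/((cos(m) - 7)*(cos(m) + 2)^2*(cos(m) + 3)) + (cos(m) + 7)*sin(m)/((cos(m) - 7)^2*(cos(m) + 2)*(cos(m) + 3))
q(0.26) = -0.11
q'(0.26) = -0.01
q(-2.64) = -0.33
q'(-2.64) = 0.17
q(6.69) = -0.11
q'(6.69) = -0.01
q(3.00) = -0.37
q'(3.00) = -0.06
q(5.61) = -0.12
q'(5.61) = 0.02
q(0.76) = -0.12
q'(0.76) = -0.03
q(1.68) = -0.18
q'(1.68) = -0.10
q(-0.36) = -0.11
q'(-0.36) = 0.01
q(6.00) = -0.11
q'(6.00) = 0.01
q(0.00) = -0.11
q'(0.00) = 0.00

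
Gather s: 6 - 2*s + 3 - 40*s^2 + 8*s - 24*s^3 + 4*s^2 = -24*s^3 - 36*s^2 + 6*s + 9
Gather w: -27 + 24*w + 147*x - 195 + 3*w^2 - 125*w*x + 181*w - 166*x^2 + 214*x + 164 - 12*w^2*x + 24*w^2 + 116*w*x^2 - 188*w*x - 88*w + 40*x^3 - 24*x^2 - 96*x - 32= w^2*(27 - 12*x) + w*(116*x^2 - 313*x + 117) + 40*x^3 - 190*x^2 + 265*x - 90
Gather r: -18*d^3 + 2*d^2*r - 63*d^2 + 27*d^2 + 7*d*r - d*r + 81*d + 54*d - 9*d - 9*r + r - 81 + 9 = -18*d^3 - 36*d^2 + 126*d + r*(2*d^2 + 6*d - 8) - 72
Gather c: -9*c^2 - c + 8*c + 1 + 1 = -9*c^2 + 7*c + 2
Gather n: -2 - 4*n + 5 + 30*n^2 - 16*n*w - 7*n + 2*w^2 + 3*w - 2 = 30*n^2 + n*(-16*w - 11) + 2*w^2 + 3*w + 1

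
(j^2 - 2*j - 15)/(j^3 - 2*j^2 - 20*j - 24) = (-j^2 + 2*j + 15)/(-j^3 + 2*j^2 + 20*j + 24)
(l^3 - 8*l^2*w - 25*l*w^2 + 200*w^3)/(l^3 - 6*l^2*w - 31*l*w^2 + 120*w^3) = (-l + 5*w)/(-l + 3*w)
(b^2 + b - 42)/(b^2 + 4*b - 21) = (b - 6)/(b - 3)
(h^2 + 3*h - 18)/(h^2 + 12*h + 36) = (h - 3)/(h + 6)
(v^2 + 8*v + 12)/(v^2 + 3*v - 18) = (v + 2)/(v - 3)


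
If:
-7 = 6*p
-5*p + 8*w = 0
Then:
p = -7/6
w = -35/48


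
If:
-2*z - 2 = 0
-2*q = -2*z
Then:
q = -1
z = -1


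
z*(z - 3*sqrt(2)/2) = z^2 - 3*sqrt(2)*z/2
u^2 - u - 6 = (u - 3)*(u + 2)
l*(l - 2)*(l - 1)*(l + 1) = l^4 - 2*l^3 - l^2 + 2*l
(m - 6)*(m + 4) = m^2 - 2*m - 24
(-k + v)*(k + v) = -k^2 + v^2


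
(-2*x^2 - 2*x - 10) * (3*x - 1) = -6*x^3 - 4*x^2 - 28*x + 10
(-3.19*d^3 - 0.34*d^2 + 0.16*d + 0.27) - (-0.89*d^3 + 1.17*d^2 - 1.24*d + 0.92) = -2.3*d^3 - 1.51*d^2 + 1.4*d - 0.65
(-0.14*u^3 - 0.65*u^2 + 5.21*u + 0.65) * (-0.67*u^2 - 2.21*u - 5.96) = 0.0938*u^5 + 0.7449*u^4 - 1.2198*u^3 - 8.0756*u^2 - 32.4881*u - 3.874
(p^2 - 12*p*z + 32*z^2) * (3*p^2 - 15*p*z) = 3*p^4 - 51*p^3*z + 276*p^2*z^2 - 480*p*z^3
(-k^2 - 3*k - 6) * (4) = -4*k^2 - 12*k - 24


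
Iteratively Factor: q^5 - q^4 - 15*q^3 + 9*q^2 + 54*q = (q + 2)*(q^4 - 3*q^3 - 9*q^2 + 27*q) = (q + 2)*(q + 3)*(q^3 - 6*q^2 + 9*q) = (q - 3)*(q + 2)*(q + 3)*(q^2 - 3*q) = (q - 3)^2*(q + 2)*(q + 3)*(q)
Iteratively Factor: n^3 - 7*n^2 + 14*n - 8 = (n - 1)*(n^2 - 6*n + 8) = (n - 4)*(n - 1)*(n - 2)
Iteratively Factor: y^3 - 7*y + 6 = (y - 2)*(y^2 + 2*y - 3) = (y - 2)*(y + 3)*(y - 1)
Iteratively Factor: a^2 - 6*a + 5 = (a - 1)*(a - 5)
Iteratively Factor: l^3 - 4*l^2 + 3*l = (l - 1)*(l^2 - 3*l) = l*(l - 1)*(l - 3)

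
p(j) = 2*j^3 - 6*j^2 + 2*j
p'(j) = 6*j^2 - 12*j + 2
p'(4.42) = 66.18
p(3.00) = 6.00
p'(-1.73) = 40.72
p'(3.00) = 20.00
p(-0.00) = 0.00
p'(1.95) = 1.42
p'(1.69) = -1.14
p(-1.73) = -31.77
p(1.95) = -4.09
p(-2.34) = -63.16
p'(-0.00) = 2.00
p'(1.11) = -3.93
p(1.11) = -2.44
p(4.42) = 64.32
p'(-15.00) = 1532.00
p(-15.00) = -8130.00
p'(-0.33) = 6.61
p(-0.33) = -1.39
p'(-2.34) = 62.93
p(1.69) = -4.10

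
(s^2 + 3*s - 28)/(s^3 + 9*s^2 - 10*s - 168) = 1/(s + 6)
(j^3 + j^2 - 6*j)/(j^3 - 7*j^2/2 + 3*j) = 2*(j + 3)/(2*j - 3)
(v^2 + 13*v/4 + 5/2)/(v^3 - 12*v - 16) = (v + 5/4)/(v^2 - 2*v - 8)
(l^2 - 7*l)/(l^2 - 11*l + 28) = l/(l - 4)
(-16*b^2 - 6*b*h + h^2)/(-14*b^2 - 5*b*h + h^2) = (8*b - h)/(7*b - h)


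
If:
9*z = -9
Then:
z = -1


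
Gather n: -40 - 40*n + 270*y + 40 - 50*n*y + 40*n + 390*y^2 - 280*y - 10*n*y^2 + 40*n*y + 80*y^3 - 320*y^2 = n*(-10*y^2 - 10*y) + 80*y^3 + 70*y^2 - 10*y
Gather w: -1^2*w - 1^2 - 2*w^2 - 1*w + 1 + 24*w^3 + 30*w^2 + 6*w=24*w^3 + 28*w^2 + 4*w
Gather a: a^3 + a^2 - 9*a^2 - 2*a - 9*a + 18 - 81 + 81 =a^3 - 8*a^2 - 11*a + 18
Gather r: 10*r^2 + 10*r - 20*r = 10*r^2 - 10*r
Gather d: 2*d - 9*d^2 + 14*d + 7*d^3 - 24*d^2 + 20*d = 7*d^3 - 33*d^2 + 36*d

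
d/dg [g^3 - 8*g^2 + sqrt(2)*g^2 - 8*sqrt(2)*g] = 3*g^2 - 16*g + 2*sqrt(2)*g - 8*sqrt(2)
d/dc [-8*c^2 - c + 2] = -16*c - 1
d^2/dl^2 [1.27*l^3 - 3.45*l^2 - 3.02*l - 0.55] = 7.62*l - 6.9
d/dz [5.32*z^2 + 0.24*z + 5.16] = 10.64*z + 0.24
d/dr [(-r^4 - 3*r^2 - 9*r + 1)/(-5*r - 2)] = (15*r^4 + 8*r^3 + 15*r^2 + 12*r + 23)/(25*r^2 + 20*r + 4)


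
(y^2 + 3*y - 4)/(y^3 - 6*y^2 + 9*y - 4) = (y + 4)/(y^2 - 5*y + 4)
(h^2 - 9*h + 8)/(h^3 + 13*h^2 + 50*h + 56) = (h^2 - 9*h + 8)/(h^3 + 13*h^2 + 50*h + 56)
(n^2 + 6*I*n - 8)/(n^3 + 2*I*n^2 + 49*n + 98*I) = (n + 4*I)/(n^2 + 49)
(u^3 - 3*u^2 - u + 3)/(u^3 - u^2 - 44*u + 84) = (u^3 - 3*u^2 - u + 3)/(u^3 - u^2 - 44*u + 84)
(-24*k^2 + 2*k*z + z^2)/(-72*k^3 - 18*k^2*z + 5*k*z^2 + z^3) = 1/(3*k + z)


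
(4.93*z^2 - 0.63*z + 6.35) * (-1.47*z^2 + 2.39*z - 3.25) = -7.2471*z^4 + 12.7088*z^3 - 26.8627*z^2 + 17.224*z - 20.6375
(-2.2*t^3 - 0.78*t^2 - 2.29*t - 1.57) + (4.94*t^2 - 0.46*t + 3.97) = -2.2*t^3 + 4.16*t^2 - 2.75*t + 2.4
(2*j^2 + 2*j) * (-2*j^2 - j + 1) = -4*j^4 - 6*j^3 + 2*j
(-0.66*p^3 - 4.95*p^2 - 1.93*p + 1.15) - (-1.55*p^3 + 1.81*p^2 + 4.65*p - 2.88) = 0.89*p^3 - 6.76*p^2 - 6.58*p + 4.03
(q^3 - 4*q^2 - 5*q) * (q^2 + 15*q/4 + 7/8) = q^5 - q^4/4 - 153*q^3/8 - 89*q^2/4 - 35*q/8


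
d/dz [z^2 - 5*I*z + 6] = 2*z - 5*I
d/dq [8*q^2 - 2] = 16*q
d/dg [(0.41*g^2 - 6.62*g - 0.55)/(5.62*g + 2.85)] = (2.3042*g^2 + 2.337*g - 15.776)/(31.5844*g^2 + 32.034*g + 8.1225)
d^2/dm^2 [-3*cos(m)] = 3*cos(m)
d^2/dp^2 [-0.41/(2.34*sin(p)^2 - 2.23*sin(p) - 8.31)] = (-8.979984*sin(p)^4 + 6.418386*sin(p)^3 - 20.459369*sin(p)^2 - 5.238939*sin(p) + 20.023006)/(-2.34*sin(p)^2 + 2.23*sin(p) + 8.31)^3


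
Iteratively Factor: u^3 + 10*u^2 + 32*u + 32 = (u + 2)*(u^2 + 8*u + 16) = (u + 2)*(u + 4)*(u + 4)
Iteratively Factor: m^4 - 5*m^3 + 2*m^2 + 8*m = (m - 2)*(m^3 - 3*m^2 - 4*m) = m*(m - 2)*(m^2 - 3*m - 4) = m*(m - 4)*(m - 2)*(m + 1)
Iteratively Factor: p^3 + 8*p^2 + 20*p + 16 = (p + 2)*(p^2 + 6*p + 8) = (p + 2)*(p + 4)*(p + 2)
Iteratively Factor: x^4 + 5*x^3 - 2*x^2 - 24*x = (x)*(x^3 + 5*x^2 - 2*x - 24) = x*(x + 4)*(x^2 + x - 6) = x*(x + 3)*(x + 4)*(x - 2)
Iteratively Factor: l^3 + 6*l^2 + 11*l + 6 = (l + 2)*(l^2 + 4*l + 3) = (l + 2)*(l + 3)*(l + 1)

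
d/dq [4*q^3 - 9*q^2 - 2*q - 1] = 12*q^2 - 18*q - 2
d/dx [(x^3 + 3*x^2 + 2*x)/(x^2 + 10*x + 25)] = (x^3 + 15*x^2 + 28*x + 10)/(x^3 + 15*x^2 + 75*x + 125)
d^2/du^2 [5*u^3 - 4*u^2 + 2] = 30*u - 8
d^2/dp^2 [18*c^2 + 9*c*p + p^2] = 2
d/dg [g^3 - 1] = 3*g^2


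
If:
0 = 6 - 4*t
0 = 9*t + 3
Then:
No Solution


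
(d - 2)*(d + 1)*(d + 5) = d^3 + 4*d^2 - 7*d - 10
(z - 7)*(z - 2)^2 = z^3 - 11*z^2 + 32*z - 28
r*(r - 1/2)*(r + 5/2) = r^3 + 2*r^2 - 5*r/4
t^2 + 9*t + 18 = (t + 3)*(t + 6)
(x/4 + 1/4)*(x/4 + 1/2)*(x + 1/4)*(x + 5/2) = x^4/16 + 23*x^3/64 + 87*x^2/128 + 59*x/128 + 5/64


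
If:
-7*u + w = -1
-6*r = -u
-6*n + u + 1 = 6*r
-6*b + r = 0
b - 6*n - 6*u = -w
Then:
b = 2/37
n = 1/6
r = 12/37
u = 72/37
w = 467/37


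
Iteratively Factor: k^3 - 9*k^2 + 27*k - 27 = (k - 3)*(k^2 - 6*k + 9) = (k - 3)^2*(k - 3)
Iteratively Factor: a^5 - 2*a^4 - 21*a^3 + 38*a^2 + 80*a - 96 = (a - 1)*(a^4 - a^3 - 22*a^2 + 16*a + 96) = (a - 3)*(a - 1)*(a^3 + 2*a^2 - 16*a - 32) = (a - 3)*(a - 1)*(a + 2)*(a^2 - 16) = (a - 3)*(a - 1)*(a + 2)*(a + 4)*(a - 4)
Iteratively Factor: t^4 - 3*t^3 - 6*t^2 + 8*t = (t - 4)*(t^3 + t^2 - 2*t) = t*(t - 4)*(t^2 + t - 2) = t*(t - 4)*(t + 2)*(t - 1)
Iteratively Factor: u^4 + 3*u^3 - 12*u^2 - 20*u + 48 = (u + 4)*(u^3 - u^2 - 8*u + 12) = (u - 2)*(u + 4)*(u^2 + u - 6) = (u - 2)^2*(u + 4)*(u + 3)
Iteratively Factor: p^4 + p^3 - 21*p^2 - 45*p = (p + 3)*(p^3 - 2*p^2 - 15*p) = (p - 5)*(p + 3)*(p^2 + 3*p) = (p - 5)*(p + 3)^2*(p)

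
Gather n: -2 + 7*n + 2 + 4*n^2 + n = 4*n^2 + 8*n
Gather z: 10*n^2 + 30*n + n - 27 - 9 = 10*n^2 + 31*n - 36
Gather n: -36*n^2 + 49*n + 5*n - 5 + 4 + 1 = -36*n^2 + 54*n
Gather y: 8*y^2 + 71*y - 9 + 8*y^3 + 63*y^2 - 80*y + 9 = 8*y^3 + 71*y^2 - 9*y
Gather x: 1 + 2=3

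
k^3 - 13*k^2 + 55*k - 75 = (k - 5)^2*(k - 3)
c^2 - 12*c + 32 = (c - 8)*(c - 4)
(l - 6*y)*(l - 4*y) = l^2 - 10*l*y + 24*y^2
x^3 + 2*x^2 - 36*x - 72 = (x - 6)*(x + 2)*(x + 6)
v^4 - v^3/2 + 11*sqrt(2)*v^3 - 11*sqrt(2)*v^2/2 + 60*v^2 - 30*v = v*(v - 1/2)*(v + 5*sqrt(2))*(v + 6*sqrt(2))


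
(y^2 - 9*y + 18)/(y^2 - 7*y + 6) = (y - 3)/(y - 1)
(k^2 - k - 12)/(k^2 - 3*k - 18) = (k - 4)/(k - 6)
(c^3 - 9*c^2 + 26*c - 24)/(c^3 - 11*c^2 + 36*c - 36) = (c - 4)/(c - 6)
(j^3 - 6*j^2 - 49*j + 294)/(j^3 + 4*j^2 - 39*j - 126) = (j - 7)/(j + 3)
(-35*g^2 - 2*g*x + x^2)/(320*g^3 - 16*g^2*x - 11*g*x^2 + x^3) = (-7*g + x)/(64*g^2 - 16*g*x + x^2)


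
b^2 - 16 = (b - 4)*(b + 4)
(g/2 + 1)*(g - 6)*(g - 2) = g^3/2 - 3*g^2 - 2*g + 12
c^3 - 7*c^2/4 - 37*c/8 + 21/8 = (c - 3)*(c - 1/2)*(c + 7/4)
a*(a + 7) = a^2 + 7*a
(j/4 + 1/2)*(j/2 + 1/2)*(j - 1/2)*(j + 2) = j^4/8 + 9*j^3/16 + 11*j^2/16 - 1/4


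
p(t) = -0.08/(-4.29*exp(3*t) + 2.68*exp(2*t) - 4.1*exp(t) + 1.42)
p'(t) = -0.08*(12.87*exp(3*t) - 5.36*exp(2*t) + 4.1*exp(t))/(-4.29*exp(3*t) + 2.68*exp(2*t) - 4.1*exp(t) + 1.42)^2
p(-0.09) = 0.02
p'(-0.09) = -0.06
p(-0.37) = 0.05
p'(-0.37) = -0.15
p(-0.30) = 0.04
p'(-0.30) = -0.12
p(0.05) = 0.02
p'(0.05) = -0.04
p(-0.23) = 0.03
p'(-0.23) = -0.10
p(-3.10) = -0.06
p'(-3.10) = -0.01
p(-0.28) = 0.04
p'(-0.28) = -0.11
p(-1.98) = -0.09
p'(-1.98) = -0.05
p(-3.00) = -0.07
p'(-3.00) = -0.01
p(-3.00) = -0.07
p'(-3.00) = -0.01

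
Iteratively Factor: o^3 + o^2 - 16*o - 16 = (o + 4)*(o^2 - 3*o - 4) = (o + 1)*(o + 4)*(o - 4)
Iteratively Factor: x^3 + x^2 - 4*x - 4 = (x + 2)*(x^2 - x - 2) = (x - 2)*(x + 2)*(x + 1)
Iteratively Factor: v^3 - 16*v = (v)*(v^2 - 16) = v*(v - 4)*(v + 4)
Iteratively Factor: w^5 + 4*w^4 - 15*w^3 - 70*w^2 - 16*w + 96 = (w - 1)*(w^4 + 5*w^3 - 10*w^2 - 80*w - 96) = (w - 1)*(w + 3)*(w^3 + 2*w^2 - 16*w - 32) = (w - 4)*(w - 1)*(w + 3)*(w^2 + 6*w + 8) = (w - 4)*(w - 1)*(w + 2)*(w + 3)*(w + 4)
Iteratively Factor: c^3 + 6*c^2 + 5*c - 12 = (c + 4)*(c^2 + 2*c - 3) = (c - 1)*(c + 4)*(c + 3)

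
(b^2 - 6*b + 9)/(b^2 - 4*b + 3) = (b - 3)/(b - 1)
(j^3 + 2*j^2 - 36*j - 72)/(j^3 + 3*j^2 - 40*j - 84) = (j + 6)/(j + 7)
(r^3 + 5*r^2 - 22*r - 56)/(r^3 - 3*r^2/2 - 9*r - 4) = 2*(r + 7)/(2*r + 1)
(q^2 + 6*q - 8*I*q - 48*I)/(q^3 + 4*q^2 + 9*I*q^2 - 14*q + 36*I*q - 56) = (q^2 + q*(6 - 8*I) - 48*I)/(q^3 + q^2*(4 + 9*I) + q*(-14 + 36*I) - 56)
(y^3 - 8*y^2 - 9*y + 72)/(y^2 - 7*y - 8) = (y^2 - 9)/(y + 1)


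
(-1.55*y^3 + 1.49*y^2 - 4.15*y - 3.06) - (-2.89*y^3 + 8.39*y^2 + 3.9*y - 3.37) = 1.34*y^3 - 6.9*y^2 - 8.05*y + 0.31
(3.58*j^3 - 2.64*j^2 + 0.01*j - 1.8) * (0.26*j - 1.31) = 0.9308*j^4 - 5.3762*j^3 + 3.461*j^2 - 0.4811*j + 2.358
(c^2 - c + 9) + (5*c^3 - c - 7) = 5*c^3 + c^2 - 2*c + 2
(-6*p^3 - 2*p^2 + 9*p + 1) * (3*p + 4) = -18*p^4 - 30*p^3 + 19*p^2 + 39*p + 4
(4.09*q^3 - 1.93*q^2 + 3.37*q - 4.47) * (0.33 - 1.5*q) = -6.135*q^4 + 4.2447*q^3 - 5.6919*q^2 + 7.8171*q - 1.4751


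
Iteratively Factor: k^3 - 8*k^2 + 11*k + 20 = (k - 5)*(k^2 - 3*k - 4) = (k - 5)*(k - 4)*(k + 1)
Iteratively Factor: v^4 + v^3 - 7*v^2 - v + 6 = (v + 3)*(v^3 - 2*v^2 - v + 2) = (v + 1)*(v + 3)*(v^2 - 3*v + 2) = (v - 1)*(v + 1)*(v + 3)*(v - 2)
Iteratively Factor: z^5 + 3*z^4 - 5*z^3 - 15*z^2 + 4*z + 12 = (z + 2)*(z^4 + z^3 - 7*z^2 - z + 6) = (z + 2)*(z + 3)*(z^3 - 2*z^2 - z + 2) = (z + 1)*(z + 2)*(z + 3)*(z^2 - 3*z + 2) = (z - 2)*(z + 1)*(z + 2)*(z + 3)*(z - 1)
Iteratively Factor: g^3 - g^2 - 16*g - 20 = (g + 2)*(g^2 - 3*g - 10) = (g + 2)^2*(g - 5)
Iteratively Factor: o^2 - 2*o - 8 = (o + 2)*(o - 4)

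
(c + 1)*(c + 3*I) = c^2 + c + 3*I*c + 3*I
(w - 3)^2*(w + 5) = w^3 - w^2 - 21*w + 45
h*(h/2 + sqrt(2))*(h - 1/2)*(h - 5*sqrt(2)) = h^4/2 - 3*sqrt(2)*h^3/2 - h^3/4 - 10*h^2 + 3*sqrt(2)*h^2/4 + 5*h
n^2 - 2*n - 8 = (n - 4)*(n + 2)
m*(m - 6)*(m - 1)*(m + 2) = m^4 - 5*m^3 - 8*m^2 + 12*m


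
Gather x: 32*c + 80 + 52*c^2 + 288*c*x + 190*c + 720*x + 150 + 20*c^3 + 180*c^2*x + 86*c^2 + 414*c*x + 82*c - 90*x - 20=20*c^3 + 138*c^2 + 304*c + x*(180*c^2 + 702*c + 630) + 210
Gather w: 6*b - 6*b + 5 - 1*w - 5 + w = 0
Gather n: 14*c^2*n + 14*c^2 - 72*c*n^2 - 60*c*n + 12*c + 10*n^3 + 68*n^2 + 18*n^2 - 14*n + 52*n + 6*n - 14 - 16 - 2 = 14*c^2 + 12*c + 10*n^3 + n^2*(86 - 72*c) + n*(14*c^2 - 60*c + 44) - 32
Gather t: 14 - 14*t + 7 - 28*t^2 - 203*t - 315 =-28*t^2 - 217*t - 294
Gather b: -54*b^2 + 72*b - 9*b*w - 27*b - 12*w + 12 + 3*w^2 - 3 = -54*b^2 + b*(45 - 9*w) + 3*w^2 - 12*w + 9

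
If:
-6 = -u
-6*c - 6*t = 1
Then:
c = -t - 1/6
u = 6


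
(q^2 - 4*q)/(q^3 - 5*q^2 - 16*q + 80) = q/(q^2 - q - 20)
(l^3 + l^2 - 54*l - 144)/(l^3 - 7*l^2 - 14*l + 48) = (l + 6)/(l - 2)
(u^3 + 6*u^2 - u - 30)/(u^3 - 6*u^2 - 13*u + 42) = (u + 5)/(u - 7)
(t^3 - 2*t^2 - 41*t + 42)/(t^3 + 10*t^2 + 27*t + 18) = (t^2 - 8*t + 7)/(t^2 + 4*t + 3)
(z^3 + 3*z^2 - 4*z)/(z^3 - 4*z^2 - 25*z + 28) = z/(z - 7)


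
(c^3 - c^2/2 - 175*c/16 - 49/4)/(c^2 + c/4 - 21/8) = (4*c^2 - 9*c - 28)/(2*(2*c - 3))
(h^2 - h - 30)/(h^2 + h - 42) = (h + 5)/(h + 7)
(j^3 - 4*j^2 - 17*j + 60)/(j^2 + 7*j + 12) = (j^2 - 8*j + 15)/(j + 3)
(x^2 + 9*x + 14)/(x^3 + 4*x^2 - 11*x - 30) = (x + 7)/(x^2 + 2*x - 15)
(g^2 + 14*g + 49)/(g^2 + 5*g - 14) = (g + 7)/(g - 2)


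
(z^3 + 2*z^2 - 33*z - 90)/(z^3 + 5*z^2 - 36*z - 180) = (z + 3)/(z + 6)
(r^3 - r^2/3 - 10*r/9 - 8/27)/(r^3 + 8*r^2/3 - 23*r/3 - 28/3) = (27*r^3 - 9*r^2 - 30*r - 8)/(9*(3*r^3 + 8*r^2 - 23*r - 28))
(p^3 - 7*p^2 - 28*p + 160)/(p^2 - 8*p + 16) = (p^2 - 3*p - 40)/(p - 4)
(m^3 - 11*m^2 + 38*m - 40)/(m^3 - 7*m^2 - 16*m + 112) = (m^2 - 7*m + 10)/(m^2 - 3*m - 28)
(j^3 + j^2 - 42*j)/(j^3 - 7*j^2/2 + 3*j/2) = 2*(j^2 + j - 42)/(2*j^2 - 7*j + 3)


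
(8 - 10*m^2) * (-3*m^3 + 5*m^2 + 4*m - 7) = 30*m^5 - 50*m^4 - 64*m^3 + 110*m^2 + 32*m - 56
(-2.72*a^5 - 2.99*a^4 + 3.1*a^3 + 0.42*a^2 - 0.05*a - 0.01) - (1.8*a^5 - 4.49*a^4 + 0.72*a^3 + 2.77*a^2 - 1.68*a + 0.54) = -4.52*a^5 + 1.5*a^4 + 2.38*a^3 - 2.35*a^2 + 1.63*a - 0.55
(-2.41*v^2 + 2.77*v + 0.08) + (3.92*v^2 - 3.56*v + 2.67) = 1.51*v^2 - 0.79*v + 2.75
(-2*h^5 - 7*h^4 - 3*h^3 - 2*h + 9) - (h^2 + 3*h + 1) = -2*h^5 - 7*h^4 - 3*h^3 - h^2 - 5*h + 8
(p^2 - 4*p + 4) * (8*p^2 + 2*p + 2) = 8*p^4 - 30*p^3 + 26*p^2 + 8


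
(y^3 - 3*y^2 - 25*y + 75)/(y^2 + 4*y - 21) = (y^2 - 25)/(y + 7)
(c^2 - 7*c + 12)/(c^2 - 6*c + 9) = (c - 4)/(c - 3)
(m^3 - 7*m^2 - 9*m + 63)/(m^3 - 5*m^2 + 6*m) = (m^2 - 4*m - 21)/(m*(m - 2))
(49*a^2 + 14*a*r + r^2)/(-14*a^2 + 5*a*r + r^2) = (7*a + r)/(-2*a + r)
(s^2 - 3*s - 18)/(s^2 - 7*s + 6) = (s + 3)/(s - 1)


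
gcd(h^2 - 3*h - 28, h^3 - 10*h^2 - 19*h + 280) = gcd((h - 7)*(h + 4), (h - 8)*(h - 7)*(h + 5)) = h - 7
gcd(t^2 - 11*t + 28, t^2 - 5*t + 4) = t - 4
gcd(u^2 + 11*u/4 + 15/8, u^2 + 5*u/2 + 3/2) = u + 3/2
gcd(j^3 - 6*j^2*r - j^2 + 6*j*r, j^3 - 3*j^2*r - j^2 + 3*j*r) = j^2 - j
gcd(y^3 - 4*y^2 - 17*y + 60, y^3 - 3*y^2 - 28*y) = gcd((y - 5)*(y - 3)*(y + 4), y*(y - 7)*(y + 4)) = y + 4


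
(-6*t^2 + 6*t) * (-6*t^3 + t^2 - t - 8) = 36*t^5 - 42*t^4 + 12*t^3 + 42*t^2 - 48*t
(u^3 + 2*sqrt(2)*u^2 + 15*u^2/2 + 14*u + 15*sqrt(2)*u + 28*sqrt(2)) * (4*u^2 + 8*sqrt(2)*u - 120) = 4*u^5 + 16*sqrt(2)*u^4 + 30*u^4 - 32*u^3 + 120*sqrt(2)*u^3 - 660*u^2 - 16*sqrt(2)*u^2 - 1800*sqrt(2)*u - 1232*u - 3360*sqrt(2)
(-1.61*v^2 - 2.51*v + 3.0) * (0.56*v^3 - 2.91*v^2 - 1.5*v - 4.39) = -0.9016*v^5 + 3.2795*v^4 + 11.3991*v^3 + 2.1029*v^2 + 6.5189*v - 13.17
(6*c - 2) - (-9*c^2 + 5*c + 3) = 9*c^2 + c - 5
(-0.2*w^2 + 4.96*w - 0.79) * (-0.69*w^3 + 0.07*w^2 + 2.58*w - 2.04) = 0.138*w^5 - 3.4364*w^4 + 0.3763*w^3 + 13.1495*w^2 - 12.1566*w + 1.6116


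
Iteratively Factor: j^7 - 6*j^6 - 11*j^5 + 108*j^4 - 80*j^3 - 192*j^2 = (j - 3)*(j^6 - 3*j^5 - 20*j^4 + 48*j^3 + 64*j^2) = (j - 4)*(j - 3)*(j^5 + j^4 - 16*j^3 - 16*j^2) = (j - 4)*(j - 3)*(j + 4)*(j^4 - 3*j^3 - 4*j^2) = j*(j - 4)*(j - 3)*(j + 4)*(j^3 - 3*j^2 - 4*j) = j^2*(j - 4)*(j - 3)*(j + 4)*(j^2 - 3*j - 4) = j^2*(j - 4)*(j - 3)*(j + 1)*(j + 4)*(j - 4)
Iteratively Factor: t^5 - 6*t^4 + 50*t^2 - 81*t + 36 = (t - 3)*(t^4 - 3*t^3 - 9*t^2 + 23*t - 12) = (t - 4)*(t - 3)*(t^3 + t^2 - 5*t + 3) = (t - 4)*(t - 3)*(t + 3)*(t^2 - 2*t + 1) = (t - 4)*(t - 3)*(t - 1)*(t + 3)*(t - 1)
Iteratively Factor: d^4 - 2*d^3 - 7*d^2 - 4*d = (d - 4)*(d^3 + 2*d^2 + d) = (d - 4)*(d + 1)*(d^2 + d) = (d - 4)*(d + 1)^2*(d)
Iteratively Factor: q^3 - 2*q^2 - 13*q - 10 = (q + 2)*(q^2 - 4*q - 5) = (q - 5)*(q + 2)*(q + 1)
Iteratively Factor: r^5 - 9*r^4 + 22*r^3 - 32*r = (r + 1)*(r^4 - 10*r^3 + 32*r^2 - 32*r) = (r - 4)*(r + 1)*(r^3 - 6*r^2 + 8*r) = (r - 4)^2*(r + 1)*(r^2 - 2*r) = (r - 4)^2*(r - 2)*(r + 1)*(r)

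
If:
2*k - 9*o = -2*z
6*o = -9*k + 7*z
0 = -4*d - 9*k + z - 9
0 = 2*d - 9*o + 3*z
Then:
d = -27/256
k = -153/128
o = -3/4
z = -279/128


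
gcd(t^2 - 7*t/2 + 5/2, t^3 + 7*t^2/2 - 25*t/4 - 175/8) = t - 5/2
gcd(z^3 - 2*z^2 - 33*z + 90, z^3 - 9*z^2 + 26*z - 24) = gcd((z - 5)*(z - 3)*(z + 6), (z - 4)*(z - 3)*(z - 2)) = z - 3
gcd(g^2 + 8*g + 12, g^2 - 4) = g + 2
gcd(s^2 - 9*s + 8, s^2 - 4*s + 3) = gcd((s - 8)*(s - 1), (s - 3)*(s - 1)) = s - 1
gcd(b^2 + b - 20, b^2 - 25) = b + 5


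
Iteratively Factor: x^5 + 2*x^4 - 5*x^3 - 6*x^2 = (x)*(x^4 + 2*x^3 - 5*x^2 - 6*x) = x^2*(x^3 + 2*x^2 - 5*x - 6) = x^2*(x + 3)*(x^2 - x - 2) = x^2*(x + 1)*(x + 3)*(x - 2)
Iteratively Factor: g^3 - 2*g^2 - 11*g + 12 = (g + 3)*(g^2 - 5*g + 4) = (g - 4)*(g + 3)*(g - 1)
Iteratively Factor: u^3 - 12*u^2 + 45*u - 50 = (u - 2)*(u^2 - 10*u + 25) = (u - 5)*(u - 2)*(u - 5)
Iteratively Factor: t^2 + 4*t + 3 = (t + 1)*(t + 3)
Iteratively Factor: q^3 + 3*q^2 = (q)*(q^2 + 3*q) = q^2*(q + 3)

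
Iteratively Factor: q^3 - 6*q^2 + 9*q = (q - 3)*(q^2 - 3*q) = (q - 3)^2*(q)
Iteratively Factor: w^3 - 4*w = (w)*(w^2 - 4) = w*(w - 2)*(w + 2)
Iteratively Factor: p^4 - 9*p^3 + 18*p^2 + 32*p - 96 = (p - 4)*(p^3 - 5*p^2 - 2*p + 24) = (p - 4)*(p - 3)*(p^2 - 2*p - 8) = (p - 4)^2*(p - 3)*(p + 2)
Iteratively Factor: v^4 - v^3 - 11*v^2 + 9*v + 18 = (v + 1)*(v^3 - 2*v^2 - 9*v + 18) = (v + 1)*(v + 3)*(v^2 - 5*v + 6) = (v - 3)*(v + 1)*(v + 3)*(v - 2)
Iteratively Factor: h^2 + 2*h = (h + 2)*(h)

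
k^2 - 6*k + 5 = (k - 5)*(k - 1)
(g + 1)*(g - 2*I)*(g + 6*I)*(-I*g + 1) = -I*g^4 + 5*g^3 - I*g^3 + 5*g^2 - 8*I*g^2 + 12*g - 8*I*g + 12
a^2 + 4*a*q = a*(a + 4*q)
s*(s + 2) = s^2 + 2*s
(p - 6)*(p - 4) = p^2 - 10*p + 24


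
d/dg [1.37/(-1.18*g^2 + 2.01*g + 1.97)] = (3.2332*g - 2.7537)/(-1.18*g^2 + 2.01*g + 1.97)^2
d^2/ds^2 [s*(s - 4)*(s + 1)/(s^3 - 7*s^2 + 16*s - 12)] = 8*(s^4 - 11*s^3 + 27*s^2 + 15*s - 75)/(s^7 - 17*s^6 + 123*s^5 - 491*s^4 + 1168*s^3 - 1656*s^2 + 1296*s - 432)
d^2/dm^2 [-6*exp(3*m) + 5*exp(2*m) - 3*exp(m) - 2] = (-54*exp(2*m) + 20*exp(m) - 3)*exp(m)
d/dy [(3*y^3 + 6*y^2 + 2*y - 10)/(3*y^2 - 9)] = (3*y^4 - 29*y^2 - 16*y - 6)/(3*(y^4 - 6*y^2 + 9))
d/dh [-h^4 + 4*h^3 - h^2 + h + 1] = -4*h^3 + 12*h^2 - 2*h + 1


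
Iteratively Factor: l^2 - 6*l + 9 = (l - 3)*(l - 3)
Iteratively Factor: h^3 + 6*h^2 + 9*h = (h + 3)*(h^2 + 3*h) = h*(h + 3)*(h + 3)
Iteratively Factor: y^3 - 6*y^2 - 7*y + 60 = (y + 3)*(y^2 - 9*y + 20) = (y - 5)*(y + 3)*(y - 4)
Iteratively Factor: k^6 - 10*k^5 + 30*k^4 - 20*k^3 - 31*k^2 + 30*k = (k)*(k^5 - 10*k^4 + 30*k^3 - 20*k^2 - 31*k + 30) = k*(k - 3)*(k^4 - 7*k^3 + 9*k^2 + 7*k - 10) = k*(k - 3)*(k - 2)*(k^3 - 5*k^2 - k + 5) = k*(k - 5)*(k - 3)*(k - 2)*(k^2 - 1) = k*(k - 5)*(k - 3)*(k - 2)*(k + 1)*(k - 1)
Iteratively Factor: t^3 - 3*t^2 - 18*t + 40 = (t - 5)*(t^2 + 2*t - 8) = (t - 5)*(t + 4)*(t - 2)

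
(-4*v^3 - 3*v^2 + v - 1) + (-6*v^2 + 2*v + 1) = -4*v^3 - 9*v^2 + 3*v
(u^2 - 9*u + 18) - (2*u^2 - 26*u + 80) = -u^2 + 17*u - 62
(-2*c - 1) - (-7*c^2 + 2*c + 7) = 7*c^2 - 4*c - 8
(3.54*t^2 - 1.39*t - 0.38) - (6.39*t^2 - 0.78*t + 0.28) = -2.85*t^2 - 0.61*t - 0.66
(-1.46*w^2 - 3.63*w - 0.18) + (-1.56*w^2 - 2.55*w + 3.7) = -3.02*w^2 - 6.18*w + 3.52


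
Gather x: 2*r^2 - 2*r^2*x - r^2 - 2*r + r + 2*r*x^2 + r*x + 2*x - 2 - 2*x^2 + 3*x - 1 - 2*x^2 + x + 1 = r^2 - r + x^2*(2*r - 4) + x*(-2*r^2 + r + 6) - 2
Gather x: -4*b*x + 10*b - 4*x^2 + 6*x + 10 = 10*b - 4*x^2 + x*(6 - 4*b) + 10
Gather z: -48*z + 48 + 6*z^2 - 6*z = 6*z^2 - 54*z + 48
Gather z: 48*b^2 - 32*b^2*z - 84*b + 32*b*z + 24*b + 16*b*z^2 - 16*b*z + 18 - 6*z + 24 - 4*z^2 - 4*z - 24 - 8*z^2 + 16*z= 48*b^2 - 60*b + z^2*(16*b - 12) + z*(-32*b^2 + 16*b + 6) + 18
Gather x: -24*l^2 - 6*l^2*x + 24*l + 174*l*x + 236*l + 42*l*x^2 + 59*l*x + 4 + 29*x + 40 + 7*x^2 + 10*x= -24*l^2 + 260*l + x^2*(42*l + 7) + x*(-6*l^2 + 233*l + 39) + 44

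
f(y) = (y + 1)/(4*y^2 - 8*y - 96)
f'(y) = (8 - 8*y)*(y + 1)/(4*y^2 - 8*y - 96)^2 + 1/(4*y^2 - 8*y - 96) = (y^2 - 2*y - 2*(y - 1)*(y + 1) - 24)/(4*(-y^2 + 2*y + 24)^2)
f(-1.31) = 0.00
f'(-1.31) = -0.01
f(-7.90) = -0.03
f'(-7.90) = -0.01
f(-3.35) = 0.10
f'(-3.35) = -0.18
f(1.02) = -0.02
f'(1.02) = -0.01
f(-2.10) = 0.02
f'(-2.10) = -0.02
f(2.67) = -0.04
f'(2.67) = -0.02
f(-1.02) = 0.00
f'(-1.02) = -0.01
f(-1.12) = 0.00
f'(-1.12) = -0.01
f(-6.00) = -0.05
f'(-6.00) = -0.02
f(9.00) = 0.06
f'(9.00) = -0.02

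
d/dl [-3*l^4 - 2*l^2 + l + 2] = -12*l^3 - 4*l + 1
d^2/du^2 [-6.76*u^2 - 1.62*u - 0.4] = -13.5200000000000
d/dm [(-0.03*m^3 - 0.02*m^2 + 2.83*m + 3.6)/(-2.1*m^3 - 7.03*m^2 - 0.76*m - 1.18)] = (0.1689*m^4 + 11.9316*m^3 + 42.6963*m^2 + 50.6632*m - 0.6034)/(4.41*m^6 + 29.526*m^5 + 52.6129*m^4 + 15.6416*m^3 + 17.1684*m^2 + 1.7936*m + 1.3924)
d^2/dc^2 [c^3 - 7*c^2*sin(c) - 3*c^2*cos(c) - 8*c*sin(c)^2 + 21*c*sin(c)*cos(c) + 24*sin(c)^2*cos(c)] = 7*c^2*sin(c) + 3*c^2*cos(c) + 12*c*sin(c) - 42*c*sin(2*c) - 28*c*cos(c) - 16*c*cos(2*c) + 6*c - 14*sin(c) - 16*sin(2*c) - 12*cos(c) + 42*cos(2*c) + 54*cos(3*c)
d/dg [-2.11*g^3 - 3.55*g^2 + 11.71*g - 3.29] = -6.33*g^2 - 7.1*g + 11.71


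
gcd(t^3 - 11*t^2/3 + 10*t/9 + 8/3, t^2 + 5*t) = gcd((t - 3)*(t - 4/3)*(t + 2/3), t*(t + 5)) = 1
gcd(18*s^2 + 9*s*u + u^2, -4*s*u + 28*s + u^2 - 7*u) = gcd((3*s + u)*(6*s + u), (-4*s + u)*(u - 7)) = 1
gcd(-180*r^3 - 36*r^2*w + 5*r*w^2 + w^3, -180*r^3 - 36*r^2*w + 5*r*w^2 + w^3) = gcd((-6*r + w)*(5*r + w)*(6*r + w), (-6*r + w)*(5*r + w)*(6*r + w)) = 180*r^3 + 36*r^2*w - 5*r*w^2 - w^3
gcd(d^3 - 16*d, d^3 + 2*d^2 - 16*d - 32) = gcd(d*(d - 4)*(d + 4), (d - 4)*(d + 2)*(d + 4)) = d^2 - 16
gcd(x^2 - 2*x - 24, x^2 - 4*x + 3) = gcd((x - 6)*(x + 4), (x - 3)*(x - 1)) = 1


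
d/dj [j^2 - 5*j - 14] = 2*j - 5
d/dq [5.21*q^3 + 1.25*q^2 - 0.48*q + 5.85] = 15.63*q^2 + 2.5*q - 0.48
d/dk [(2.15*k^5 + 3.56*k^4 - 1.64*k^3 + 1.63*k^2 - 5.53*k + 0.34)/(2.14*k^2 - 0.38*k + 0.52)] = (13.803*k^6 + 11.9688*k^5 - 1.978*k^4 + 8.6512*k^3 + 8.6564*k^2 + 0.239999999999999*k - 2.7464)/(4.5796*k^4 - 1.6264*k^3 + 2.37*k^2 - 0.3952*k + 0.2704)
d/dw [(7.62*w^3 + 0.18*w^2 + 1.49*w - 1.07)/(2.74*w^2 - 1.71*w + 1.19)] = (20.8788*w^4 - 26.0604*w^3 + 22.813*w^2 + 6.292*w - 0.0566000000000002)/(7.5076*w^4 - 9.3708*w^3 + 9.4453*w^2 - 4.0698*w + 1.4161)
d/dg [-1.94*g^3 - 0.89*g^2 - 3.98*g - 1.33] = -5.82*g^2 - 1.78*g - 3.98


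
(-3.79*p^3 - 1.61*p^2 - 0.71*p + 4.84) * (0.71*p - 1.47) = -2.6909*p^4 + 4.4282*p^3 + 1.8626*p^2 + 4.4801*p - 7.1148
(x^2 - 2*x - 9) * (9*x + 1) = 9*x^3 - 17*x^2 - 83*x - 9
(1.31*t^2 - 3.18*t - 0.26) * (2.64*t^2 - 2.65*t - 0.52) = 3.4584*t^4 - 11.8667*t^3 + 7.0594*t^2 + 2.3426*t + 0.1352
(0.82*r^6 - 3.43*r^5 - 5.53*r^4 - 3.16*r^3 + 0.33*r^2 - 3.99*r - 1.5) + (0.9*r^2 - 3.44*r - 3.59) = 0.82*r^6 - 3.43*r^5 - 5.53*r^4 - 3.16*r^3 + 1.23*r^2 - 7.43*r - 5.09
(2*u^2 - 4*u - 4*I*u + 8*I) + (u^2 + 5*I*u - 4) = 3*u^2 - 4*u + I*u - 4 + 8*I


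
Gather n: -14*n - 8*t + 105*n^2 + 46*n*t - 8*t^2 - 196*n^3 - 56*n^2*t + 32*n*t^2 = -196*n^3 + n^2*(105 - 56*t) + n*(32*t^2 + 46*t - 14) - 8*t^2 - 8*t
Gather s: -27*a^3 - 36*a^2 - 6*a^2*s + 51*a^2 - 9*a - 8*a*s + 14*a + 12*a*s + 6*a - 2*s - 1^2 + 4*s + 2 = -27*a^3 + 15*a^2 + 11*a + s*(-6*a^2 + 4*a + 2) + 1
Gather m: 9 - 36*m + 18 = 27 - 36*m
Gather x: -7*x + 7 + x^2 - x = x^2 - 8*x + 7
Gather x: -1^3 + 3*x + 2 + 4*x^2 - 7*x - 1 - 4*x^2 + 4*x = 0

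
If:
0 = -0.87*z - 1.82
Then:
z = -2.09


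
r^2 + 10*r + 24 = (r + 4)*(r + 6)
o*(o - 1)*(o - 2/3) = o^3 - 5*o^2/3 + 2*o/3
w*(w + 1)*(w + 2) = w^3 + 3*w^2 + 2*w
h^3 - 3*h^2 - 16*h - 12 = (h - 6)*(h + 1)*(h + 2)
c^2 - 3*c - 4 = (c - 4)*(c + 1)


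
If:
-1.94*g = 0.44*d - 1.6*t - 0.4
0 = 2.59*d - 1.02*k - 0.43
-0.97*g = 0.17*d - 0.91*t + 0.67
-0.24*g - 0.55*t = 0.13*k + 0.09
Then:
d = 93.31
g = -49.41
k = 236.50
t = -34.50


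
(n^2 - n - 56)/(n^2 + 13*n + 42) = (n - 8)/(n + 6)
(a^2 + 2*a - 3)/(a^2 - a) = (a + 3)/a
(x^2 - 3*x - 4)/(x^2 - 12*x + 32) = (x + 1)/(x - 8)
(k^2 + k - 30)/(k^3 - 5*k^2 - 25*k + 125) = (k + 6)/(k^2 - 25)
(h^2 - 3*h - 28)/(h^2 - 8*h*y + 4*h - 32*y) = (7 - h)/(-h + 8*y)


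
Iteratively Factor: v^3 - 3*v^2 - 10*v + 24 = (v - 4)*(v^2 + v - 6) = (v - 4)*(v - 2)*(v + 3)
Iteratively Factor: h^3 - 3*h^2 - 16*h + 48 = (h - 4)*(h^2 + h - 12) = (h - 4)*(h + 4)*(h - 3)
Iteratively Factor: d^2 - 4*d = (d)*(d - 4)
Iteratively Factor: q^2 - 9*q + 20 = (q - 4)*(q - 5)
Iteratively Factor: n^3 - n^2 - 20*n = (n - 5)*(n^2 + 4*n) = n*(n - 5)*(n + 4)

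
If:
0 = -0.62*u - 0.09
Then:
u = -0.15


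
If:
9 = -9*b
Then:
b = -1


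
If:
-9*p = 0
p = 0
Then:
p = 0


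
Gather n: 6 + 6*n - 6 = 6*n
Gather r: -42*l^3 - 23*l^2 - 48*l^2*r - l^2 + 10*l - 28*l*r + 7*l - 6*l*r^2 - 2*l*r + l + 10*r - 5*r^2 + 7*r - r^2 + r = -42*l^3 - 24*l^2 + 18*l + r^2*(-6*l - 6) + r*(-48*l^2 - 30*l + 18)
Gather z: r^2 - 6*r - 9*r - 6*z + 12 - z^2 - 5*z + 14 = r^2 - 15*r - z^2 - 11*z + 26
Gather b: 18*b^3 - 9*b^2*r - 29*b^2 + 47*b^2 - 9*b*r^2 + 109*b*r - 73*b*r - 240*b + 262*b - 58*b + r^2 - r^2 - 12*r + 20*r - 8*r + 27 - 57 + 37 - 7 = 18*b^3 + b^2*(18 - 9*r) + b*(-9*r^2 + 36*r - 36)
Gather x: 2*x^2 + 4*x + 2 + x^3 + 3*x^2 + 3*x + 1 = x^3 + 5*x^2 + 7*x + 3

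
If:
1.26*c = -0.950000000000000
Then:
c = -0.75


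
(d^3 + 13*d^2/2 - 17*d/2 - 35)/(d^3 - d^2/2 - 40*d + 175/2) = (d + 2)/(d - 5)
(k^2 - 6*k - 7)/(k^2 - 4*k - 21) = (k + 1)/(k + 3)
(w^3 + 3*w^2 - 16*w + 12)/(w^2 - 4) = (w^2 + 5*w - 6)/(w + 2)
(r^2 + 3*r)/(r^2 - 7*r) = (r + 3)/(r - 7)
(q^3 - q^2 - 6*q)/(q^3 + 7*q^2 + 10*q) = (q - 3)/(q + 5)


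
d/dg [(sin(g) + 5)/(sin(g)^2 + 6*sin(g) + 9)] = -(sin(g) + 7)*cos(g)/(sin(g) + 3)^3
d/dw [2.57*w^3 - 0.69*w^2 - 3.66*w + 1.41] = 7.71*w^2 - 1.38*w - 3.66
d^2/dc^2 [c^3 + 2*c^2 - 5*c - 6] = 6*c + 4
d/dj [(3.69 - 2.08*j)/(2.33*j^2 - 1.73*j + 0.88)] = (4.8464*j^2 - 17.1954*j + 4.5533)/(5.4289*j^4 - 8.0618*j^3 + 7.0937*j^2 - 3.0448*j + 0.7744)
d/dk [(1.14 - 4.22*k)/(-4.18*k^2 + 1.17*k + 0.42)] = (-17.6396*k^2 + 9.5304*k - 3.1062)/(17.4724*k^4 - 9.7812*k^3 - 2.1423*k^2 + 0.9828*k + 0.1764)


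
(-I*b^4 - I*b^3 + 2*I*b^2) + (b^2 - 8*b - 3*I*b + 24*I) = -I*b^4 - I*b^3 + b^2 + 2*I*b^2 - 8*b - 3*I*b + 24*I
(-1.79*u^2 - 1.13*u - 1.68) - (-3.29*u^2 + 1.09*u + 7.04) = 1.5*u^2 - 2.22*u - 8.72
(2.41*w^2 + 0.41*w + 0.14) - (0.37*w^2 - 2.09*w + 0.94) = 2.04*w^2 + 2.5*w - 0.8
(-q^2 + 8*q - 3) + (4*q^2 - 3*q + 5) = 3*q^2 + 5*q + 2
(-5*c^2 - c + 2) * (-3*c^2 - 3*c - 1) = 15*c^4 + 18*c^3 + 2*c^2 - 5*c - 2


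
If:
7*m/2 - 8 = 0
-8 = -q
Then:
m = 16/7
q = 8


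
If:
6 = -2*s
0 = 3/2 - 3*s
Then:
No Solution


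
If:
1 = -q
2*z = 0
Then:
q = -1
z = 0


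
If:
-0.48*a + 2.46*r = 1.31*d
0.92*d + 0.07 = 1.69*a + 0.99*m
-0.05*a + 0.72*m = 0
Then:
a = 0.824311957932118*r + 0.0333993489494411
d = 1.57582462610121*r - 0.0122379293860548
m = 0.0572438859675082*r + 0.00231939923260008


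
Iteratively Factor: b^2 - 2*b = (b - 2)*(b)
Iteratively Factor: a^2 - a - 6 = (a - 3)*(a + 2)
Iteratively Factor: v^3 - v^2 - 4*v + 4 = (v - 2)*(v^2 + v - 2) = (v - 2)*(v - 1)*(v + 2)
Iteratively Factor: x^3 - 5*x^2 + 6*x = (x - 2)*(x^2 - 3*x) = x*(x - 2)*(x - 3)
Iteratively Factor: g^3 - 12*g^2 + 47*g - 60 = (g - 4)*(g^2 - 8*g + 15) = (g - 5)*(g - 4)*(g - 3)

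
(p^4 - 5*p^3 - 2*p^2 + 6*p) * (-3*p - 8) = -3*p^5 + 7*p^4 + 46*p^3 - 2*p^2 - 48*p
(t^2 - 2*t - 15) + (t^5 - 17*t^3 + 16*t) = t^5 - 17*t^3 + t^2 + 14*t - 15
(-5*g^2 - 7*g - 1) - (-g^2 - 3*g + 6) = -4*g^2 - 4*g - 7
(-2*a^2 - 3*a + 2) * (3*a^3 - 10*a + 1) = -6*a^5 - 9*a^4 + 26*a^3 + 28*a^2 - 23*a + 2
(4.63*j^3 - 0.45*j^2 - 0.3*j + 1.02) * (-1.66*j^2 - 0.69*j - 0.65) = -7.6858*j^5 - 2.4477*j^4 - 2.201*j^3 - 1.1937*j^2 - 0.5088*j - 0.663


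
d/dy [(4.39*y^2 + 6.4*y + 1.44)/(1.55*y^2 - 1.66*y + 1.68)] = (-17.2074*y^2 + 10.2864*y + 13.1424)/(2.4025*y^4 - 5.146*y^3 + 7.9636*y^2 - 5.5776*y + 2.8224)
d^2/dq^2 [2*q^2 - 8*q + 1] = 4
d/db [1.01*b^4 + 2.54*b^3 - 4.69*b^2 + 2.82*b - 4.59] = 4.04*b^3 + 7.62*b^2 - 9.38*b + 2.82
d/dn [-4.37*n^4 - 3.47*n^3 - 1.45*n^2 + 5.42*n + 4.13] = -17.48*n^3 - 10.41*n^2 - 2.9*n + 5.42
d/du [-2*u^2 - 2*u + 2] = -4*u - 2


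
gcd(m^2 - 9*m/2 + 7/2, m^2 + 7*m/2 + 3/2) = 1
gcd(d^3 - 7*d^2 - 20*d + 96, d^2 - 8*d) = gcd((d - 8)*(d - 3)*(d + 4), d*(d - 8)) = d - 8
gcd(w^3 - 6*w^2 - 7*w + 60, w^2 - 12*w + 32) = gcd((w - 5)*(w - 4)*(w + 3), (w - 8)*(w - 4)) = w - 4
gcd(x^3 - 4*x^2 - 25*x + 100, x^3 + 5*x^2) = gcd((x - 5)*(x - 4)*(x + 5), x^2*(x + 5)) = x + 5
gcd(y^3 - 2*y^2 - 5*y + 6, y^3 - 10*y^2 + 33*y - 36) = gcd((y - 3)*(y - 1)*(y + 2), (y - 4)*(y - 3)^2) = y - 3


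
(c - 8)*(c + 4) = c^2 - 4*c - 32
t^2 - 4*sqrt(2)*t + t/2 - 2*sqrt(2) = (t + 1/2)*(t - 4*sqrt(2))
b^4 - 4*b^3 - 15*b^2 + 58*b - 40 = (b - 5)*(b - 2)*(b - 1)*(b + 4)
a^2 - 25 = (a - 5)*(a + 5)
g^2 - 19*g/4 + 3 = (g - 4)*(g - 3/4)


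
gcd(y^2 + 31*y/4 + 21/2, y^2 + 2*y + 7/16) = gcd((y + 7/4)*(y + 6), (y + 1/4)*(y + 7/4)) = y + 7/4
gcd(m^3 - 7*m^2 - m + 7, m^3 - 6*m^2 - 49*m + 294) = m - 7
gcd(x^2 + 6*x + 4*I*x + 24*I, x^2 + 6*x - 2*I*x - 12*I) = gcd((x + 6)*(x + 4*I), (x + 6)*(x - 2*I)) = x + 6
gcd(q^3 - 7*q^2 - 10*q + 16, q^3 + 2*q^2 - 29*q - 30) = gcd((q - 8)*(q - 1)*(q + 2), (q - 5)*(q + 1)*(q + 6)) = 1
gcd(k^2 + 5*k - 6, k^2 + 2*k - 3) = k - 1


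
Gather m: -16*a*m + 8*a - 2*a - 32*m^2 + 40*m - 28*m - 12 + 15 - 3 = 6*a - 32*m^2 + m*(12 - 16*a)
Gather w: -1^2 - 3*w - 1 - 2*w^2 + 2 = -2*w^2 - 3*w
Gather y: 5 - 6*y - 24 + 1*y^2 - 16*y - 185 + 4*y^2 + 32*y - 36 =5*y^2 + 10*y - 240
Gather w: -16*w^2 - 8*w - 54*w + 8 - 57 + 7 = -16*w^2 - 62*w - 42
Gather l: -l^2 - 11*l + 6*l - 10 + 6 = -l^2 - 5*l - 4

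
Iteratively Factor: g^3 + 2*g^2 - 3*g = (g + 3)*(g^2 - g) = g*(g + 3)*(g - 1)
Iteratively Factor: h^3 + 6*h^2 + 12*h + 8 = (h + 2)*(h^2 + 4*h + 4) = (h + 2)^2*(h + 2)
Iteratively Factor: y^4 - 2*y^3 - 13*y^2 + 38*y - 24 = (y - 1)*(y^3 - y^2 - 14*y + 24) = (y - 2)*(y - 1)*(y^2 + y - 12) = (y - 3)*(y - 2)*(y - 1)*(y + 4)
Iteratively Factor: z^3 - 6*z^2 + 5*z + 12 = (z - 4)*(z^2 - 2*z - 3) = (z - 4)*(z - 3)*(z + 1)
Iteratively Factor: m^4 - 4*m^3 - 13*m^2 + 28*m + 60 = (m + 2)*(m^3 - 6*m^2 - m + 30) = (m - 3)*(m + 2)*(m^2 - 3*m - 10) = (m - 5)*(m - 3)*(m + 2)*(m + 2)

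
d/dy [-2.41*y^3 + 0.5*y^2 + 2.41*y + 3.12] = -7.23*y^2 + 1.0*y + 2.41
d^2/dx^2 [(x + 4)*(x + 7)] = 2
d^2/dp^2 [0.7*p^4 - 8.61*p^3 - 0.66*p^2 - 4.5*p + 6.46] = 8.4*p^2 - 51.66*p - 1.32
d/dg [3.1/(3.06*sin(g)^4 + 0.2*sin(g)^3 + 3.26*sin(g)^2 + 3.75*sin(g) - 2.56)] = (-48.67*sin(g) + 9.486*sin(3*g) + 0.93*cos(2*g) - 12.555)*cos(g)/(3.06*sin(g)^4 + 0.2*sin(g)^3 + 3.26*sin(g)^2 + 3.75*sin(g) - 2.56)^2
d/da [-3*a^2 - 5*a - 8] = -6*a - 5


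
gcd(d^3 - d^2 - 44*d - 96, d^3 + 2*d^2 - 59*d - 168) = d^2 - 5*d - 24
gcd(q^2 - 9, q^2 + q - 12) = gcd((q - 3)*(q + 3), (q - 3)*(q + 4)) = q - 3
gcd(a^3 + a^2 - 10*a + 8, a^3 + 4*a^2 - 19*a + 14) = a^2 - 3*a + 2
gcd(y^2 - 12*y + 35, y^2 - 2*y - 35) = y - 7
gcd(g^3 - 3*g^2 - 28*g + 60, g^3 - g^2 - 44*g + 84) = g^2 - 8*g + 12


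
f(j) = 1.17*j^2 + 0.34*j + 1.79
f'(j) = 2.34*j + 0.34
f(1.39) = 4.52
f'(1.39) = 3.59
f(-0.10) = 1.77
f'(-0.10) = 0.11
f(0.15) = 1.87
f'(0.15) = 0.69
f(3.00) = 13.34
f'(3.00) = 7.36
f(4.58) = 27.89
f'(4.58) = 11.06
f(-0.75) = 2.19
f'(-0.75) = -1.42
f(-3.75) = 16.97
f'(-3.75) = -8.44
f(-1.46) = 3.79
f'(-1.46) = -3.08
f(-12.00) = 166.19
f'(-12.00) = -27.74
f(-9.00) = 93.50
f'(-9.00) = -20.72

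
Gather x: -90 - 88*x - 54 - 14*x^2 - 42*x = -14*x^2 - 130*x - 144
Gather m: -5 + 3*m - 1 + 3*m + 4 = 6*m - 2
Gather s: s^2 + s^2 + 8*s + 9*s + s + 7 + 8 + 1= 2*s^2 + 18*s + 16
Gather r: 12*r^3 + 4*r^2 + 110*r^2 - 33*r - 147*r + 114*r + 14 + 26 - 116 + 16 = 12*r^3 + 114*r^2 - 66*r - 60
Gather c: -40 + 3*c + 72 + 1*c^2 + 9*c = c^2 + 12*c + 32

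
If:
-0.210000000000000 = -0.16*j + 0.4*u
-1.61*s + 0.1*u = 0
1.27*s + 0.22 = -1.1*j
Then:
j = -0.16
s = -0.04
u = -0.59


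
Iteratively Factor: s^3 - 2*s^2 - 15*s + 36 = (s - 3)*(s^2 + s - 12) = (s - 3)*(s + 4)*(s - 3)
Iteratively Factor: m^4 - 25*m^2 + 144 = (m - 3)*(m^3 + 3*m^2 - 16*m - 48) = (m - 4)*(m - 3)*(m^2 + 7*m + 12) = (m - 4)*(m - 3)*(m + 4)*(m + 3)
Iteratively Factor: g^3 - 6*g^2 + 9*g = (g - 3)*(g^2 - 3*g) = g*(g - 3)*(g - 3)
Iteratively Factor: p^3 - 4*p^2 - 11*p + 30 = (p + 3)*(p^2 - 7*p + 10) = (p - 2)*(p + 3)*(p - 5)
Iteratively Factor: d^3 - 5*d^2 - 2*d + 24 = (d - 3)*(d^2 - 2*d - 8) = (d - 3)*(d + 2)*(d - 4)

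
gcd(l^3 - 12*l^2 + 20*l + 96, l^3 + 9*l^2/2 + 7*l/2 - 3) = l + 2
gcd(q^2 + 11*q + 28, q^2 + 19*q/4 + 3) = q + 4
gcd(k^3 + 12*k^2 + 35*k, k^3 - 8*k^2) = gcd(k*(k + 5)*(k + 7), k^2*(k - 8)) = k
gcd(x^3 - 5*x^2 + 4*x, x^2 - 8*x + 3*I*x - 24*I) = 1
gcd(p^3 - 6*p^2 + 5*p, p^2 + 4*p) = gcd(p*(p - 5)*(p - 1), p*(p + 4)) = p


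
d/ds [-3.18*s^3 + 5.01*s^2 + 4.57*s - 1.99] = -9.54*s^2 + 10.02*s + 4.57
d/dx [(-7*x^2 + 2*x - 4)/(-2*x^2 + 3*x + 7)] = (-17*x^2 - 114*x + 26)/(4*x^4 - 12*x^3 - 19*x^2 + 42*x + 49)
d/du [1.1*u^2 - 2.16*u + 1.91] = 2.2*u - 2.16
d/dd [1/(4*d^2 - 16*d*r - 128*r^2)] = (-d/2 + r)/(-d^2 + 4*d*r + 32*r^2)^2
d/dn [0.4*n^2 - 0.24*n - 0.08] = 0.8*n - 0.24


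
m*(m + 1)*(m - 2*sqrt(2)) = m^3 - 2*sqrt(2)*m^2 + m^2 - 2*sqrt(2)*m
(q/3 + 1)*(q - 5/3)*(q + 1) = q^3/3 + 7*q^2/9 - 11*q/9 - 5/3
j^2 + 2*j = j*(j + 2)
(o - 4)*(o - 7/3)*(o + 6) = o^3 - o^2/3 - 86*o/3 + 56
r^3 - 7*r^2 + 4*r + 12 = (r - 6)*(r - 2)*(r + 1)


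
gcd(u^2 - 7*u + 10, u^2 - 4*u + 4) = u - 2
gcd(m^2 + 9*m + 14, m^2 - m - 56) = m + 7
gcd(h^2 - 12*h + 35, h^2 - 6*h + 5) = h - 5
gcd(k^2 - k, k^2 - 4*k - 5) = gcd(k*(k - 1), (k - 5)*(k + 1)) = 1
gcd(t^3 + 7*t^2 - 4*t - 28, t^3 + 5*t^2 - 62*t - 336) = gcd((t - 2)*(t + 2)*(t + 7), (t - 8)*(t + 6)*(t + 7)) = t + 7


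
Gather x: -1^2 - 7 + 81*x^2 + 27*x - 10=81*x^2 + 27*x - 18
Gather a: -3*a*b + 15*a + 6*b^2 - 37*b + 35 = a*(15 - 3*b) + 6*b^2 - 37*b + 35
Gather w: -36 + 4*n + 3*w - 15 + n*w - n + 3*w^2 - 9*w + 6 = 3*n + 3*w^2 + w*(n - 6) - 45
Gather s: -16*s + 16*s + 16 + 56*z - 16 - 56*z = 0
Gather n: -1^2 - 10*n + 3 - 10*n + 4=6 - 20*n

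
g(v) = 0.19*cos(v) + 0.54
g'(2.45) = -0.12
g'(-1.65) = 0.19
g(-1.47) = 0.56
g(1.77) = 0.50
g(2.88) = 0.36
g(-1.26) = 0.60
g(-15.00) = 0.40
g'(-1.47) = 0.19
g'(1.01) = -0.16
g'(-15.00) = 0.12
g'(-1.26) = 0.18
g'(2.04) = -0.17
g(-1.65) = 0.52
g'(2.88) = -0.05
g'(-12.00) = -0.10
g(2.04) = 0.45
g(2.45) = 0.39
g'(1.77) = -0.19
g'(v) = -0.19*sin(v)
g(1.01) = 0.64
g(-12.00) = 0.70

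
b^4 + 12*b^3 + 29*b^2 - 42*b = b*(b - 1)*(b + 6)*(b + 7)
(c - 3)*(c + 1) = c^2 - 2*c - 3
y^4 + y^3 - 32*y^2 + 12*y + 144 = (y - 4)*(y - 3)*(y + 2)*(y + 6)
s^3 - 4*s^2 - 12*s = s*(s - 6)*(s + 2)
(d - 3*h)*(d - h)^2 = d^3 - 5*d^2*h + 7*d*h^2 - 3*h^3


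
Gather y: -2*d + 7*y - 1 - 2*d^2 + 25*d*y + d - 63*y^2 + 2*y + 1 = -2*d^2 - d - 63*y^2 + y*(25*d + 9)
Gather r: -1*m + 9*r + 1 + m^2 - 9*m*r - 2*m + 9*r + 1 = m^2 - 3*m + r*(18 - 9*m) + 2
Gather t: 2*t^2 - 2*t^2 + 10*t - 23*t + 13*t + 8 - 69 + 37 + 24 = 0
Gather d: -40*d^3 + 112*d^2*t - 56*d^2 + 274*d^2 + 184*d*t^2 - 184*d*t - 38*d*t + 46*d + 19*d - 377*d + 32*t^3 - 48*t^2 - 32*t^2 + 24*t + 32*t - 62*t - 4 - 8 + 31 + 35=-40*d^3 + d^2*(112*t + 218) + d*(184*t^2 - 222*t - 312) + 32*t^3 - 80*t^2 - 6*t + 54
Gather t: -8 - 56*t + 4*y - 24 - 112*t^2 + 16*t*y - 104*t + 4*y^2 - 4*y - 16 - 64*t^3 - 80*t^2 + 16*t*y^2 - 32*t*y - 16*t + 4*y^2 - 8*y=-64*t^3 - 192*t^2 + t*(16*y^2 - 16*y - 176) + 8*y^2 - 8*y - 48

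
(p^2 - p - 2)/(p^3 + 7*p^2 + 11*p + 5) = (p - 2)/(p^2 + 6*p + 5)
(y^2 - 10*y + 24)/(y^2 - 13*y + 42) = (y - 4)/(y - 7)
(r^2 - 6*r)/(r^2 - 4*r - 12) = r/(r + 2)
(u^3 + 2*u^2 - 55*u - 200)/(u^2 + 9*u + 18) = (u^3 + 2*u^2 - 55*u - 200)/(u^2 + 9*u + 18)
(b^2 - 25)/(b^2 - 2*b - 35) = (b - 5)/(b - 7)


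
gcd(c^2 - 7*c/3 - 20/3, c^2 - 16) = c - 4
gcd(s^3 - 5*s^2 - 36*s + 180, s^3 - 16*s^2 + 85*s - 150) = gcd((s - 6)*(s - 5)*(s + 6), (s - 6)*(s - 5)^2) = s^2 - 11*s + 30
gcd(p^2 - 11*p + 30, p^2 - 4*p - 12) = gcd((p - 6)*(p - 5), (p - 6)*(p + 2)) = p - 6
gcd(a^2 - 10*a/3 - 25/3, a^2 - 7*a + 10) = a - 5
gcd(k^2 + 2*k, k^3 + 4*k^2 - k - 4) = 1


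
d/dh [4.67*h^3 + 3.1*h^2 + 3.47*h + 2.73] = 14.01*h^2 + 6.2*h + 3.47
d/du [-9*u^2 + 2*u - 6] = 2 - 18*u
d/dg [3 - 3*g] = -3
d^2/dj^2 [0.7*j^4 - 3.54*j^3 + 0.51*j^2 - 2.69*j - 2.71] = 8.4*j^2 - 21.24*j + 1.02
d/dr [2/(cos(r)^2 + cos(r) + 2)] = 2*(2*cos(r) + 1)*sin(r)/(cos(r)^2 + cos(r) + 2)^2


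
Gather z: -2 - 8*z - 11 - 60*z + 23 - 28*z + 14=24 - 96*z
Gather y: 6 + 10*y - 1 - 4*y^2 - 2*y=-4*y^2 + 8*y + 5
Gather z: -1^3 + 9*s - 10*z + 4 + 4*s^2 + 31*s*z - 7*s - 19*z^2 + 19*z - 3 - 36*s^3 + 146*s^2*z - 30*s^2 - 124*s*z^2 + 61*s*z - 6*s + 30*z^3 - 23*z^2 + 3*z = -36*s^3 - 26*s^2 - 4*s + 30*z^3 + z^2*(-124*s - 42) + z*(146*s^2 + 92*s + 12)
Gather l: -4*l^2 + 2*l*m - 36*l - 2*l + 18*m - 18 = -4*l^2 + l*(2*m - 38) + 18*m - 18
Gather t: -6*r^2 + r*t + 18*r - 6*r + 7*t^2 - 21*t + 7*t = -6*r^2 + 12*r + 7*t^2 + t*(r - 14)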